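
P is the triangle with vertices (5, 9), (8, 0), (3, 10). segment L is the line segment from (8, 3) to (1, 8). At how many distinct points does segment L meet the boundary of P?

The segment meets the boundary at (5.667,4.667), (6.688,3.938).

2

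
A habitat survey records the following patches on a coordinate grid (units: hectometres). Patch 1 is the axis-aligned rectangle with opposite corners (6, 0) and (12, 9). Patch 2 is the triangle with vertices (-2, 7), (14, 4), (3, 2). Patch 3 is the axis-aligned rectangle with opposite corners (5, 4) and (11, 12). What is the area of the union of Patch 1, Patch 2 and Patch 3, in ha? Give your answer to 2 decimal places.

By inclusion–exclusion:
Individual areas: |Patch 1| = 54, |Patch 2| = 32.5, |Patch 3| = 48.
|Patch 1∩Patch 2| = 11.0795.
|Patch 1∩Patch 3|: x∈[6,11], y∈[4,9] → 5·5 = 25.
|Patch 2∩Patch 3| = 6.75.
|Patch 1∩Patch 2∩Patch 3| = 5.1562.
|Patch 1 ∪ Patch 2 ∪ Patch 3| = 134.5 − 42.8295 + 5.1562 = 96.83.

96.83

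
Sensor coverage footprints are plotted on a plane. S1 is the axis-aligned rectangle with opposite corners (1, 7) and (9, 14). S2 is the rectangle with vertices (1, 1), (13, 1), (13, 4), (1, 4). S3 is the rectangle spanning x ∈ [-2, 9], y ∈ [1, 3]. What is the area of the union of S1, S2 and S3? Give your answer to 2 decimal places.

By inclusion–exclusion:
Individual areas: |S1| = 56, |S2| = 36, |S3| = 22.
|S1∩S2| = 0 (no overlap).
|S1∩S3| = 0 (no overlap).
|S2∩S3|: x∈[1,9], y∈[1,3] → 8·2 = 16.
|S1∩S2∩S3| = 0.
|S1 ∪ S2 ∪ S3| = 114 − 16 + 0 = 98.00.

98.00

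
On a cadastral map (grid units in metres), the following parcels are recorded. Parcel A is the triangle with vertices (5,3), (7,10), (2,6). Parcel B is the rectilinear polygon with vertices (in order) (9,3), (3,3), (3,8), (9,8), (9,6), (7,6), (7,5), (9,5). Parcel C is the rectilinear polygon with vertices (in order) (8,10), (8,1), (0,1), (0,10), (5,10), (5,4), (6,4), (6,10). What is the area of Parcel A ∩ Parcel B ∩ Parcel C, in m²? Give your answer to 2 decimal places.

7.56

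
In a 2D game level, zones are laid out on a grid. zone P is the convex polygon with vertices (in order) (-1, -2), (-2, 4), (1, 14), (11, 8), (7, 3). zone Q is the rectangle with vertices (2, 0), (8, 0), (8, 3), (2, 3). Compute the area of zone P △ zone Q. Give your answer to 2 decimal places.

|zone P| = 110, |zone Q| = 18, |zone P∩zone Q| = 7.8.
|zone P △ zone Q| = |zone P| + |zone Q| − 2·|zone P∩zone Q| = 110 + 18 − 15.6 = 112.40.

112.40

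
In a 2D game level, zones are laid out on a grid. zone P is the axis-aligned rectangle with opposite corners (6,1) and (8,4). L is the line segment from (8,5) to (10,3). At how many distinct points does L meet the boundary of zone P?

0

The segment lies entirely outside zone P and never meets its boundary.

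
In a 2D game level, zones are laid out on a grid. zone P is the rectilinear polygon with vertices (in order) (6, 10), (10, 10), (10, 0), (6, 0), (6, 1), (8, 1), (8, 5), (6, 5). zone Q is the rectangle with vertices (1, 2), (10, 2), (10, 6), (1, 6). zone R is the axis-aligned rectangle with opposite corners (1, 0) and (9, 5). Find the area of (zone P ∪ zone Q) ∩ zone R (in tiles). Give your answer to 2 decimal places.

28.00

The region (zone P ∪ zone Q) ∩ zone R is the polygon with vertices (6,0), (6,1), (8,1), (8,2), (1,2), (1,5), (9,5), (9,0).
By the shoelace formula its area is 28.00.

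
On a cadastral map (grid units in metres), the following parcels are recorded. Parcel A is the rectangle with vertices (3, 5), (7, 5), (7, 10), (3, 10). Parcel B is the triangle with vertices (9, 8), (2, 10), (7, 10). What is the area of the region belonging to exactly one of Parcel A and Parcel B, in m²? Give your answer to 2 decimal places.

18.14

|Parcel A| = 20, |Parcel B| = 5, |Parcel A∩Parcel B| = 3.4286.
|Parcel A △ Parcel B| = |Parcel A| + |Parcel B| − 2·|Parcel A∩Parcel B| = 20 + 5 − 6.8571 = 18.14.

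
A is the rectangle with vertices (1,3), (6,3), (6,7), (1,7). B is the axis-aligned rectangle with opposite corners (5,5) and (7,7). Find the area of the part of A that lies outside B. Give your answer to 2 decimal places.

18.00

|A∩B|: x∈[5,6], y∈[5,7] → 1·2 = 2.
|A| = 20.
|A ∖ B| = |A| − |A∩B| = 20 − 2 = 18.00.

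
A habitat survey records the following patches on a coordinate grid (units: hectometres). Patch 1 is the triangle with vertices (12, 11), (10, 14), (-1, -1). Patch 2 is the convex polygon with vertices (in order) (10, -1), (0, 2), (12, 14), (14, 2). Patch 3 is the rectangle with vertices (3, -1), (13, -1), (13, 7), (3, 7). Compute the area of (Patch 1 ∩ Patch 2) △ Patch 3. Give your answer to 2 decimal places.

|Patch 1 ∩ Patch 2| = 24.0211.
|(Patch 1 ∩ Patch 2) ∩ Patch 3| = 7.6422.
|(Patch 1 ∩ Patch 2) △ Patch 3| = 24.0211 + 80 − 15.2844 = 88.74.

88.74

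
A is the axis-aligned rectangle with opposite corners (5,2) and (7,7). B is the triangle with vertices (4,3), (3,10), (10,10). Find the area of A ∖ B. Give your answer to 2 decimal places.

6.67

|A| = 10, |A∩B| = 3.3333.
|A ∖ B| = |A| − |A∩B| = 10 − 3.3333 = 6.67.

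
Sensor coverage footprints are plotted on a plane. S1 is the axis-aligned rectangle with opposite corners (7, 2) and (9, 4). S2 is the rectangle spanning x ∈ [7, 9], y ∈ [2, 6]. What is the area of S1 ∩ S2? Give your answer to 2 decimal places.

|S1∩S2|: x∈[7,9], y∈[2,4] → 2·2 = 4.

4.00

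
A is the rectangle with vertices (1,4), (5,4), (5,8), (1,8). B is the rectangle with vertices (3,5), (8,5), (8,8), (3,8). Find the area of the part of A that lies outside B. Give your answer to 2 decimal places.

10.00

|A∩B|: x∈[3,5], y∈[5,8] → 2·3 = 6.
|A| = 16.
|A ∖ B| = |A| − |A∩B| = 16 − 6 = 10.00.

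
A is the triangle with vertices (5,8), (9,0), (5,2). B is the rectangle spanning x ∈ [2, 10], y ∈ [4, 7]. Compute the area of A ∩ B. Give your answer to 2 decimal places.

The intersection is the polygon with vertices (7,4), (5,4), (5,7), (5.5,7).
By the shoelace formula its area is 3.75.

3.75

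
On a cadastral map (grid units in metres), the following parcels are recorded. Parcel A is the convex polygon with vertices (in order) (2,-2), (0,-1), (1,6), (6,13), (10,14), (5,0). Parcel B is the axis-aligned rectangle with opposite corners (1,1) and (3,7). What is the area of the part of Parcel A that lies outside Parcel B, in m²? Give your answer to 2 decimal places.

63.36

|Parcel A| = 75, |Parcel A∩Parcel B| = 11.6429.
|Parcel A ∖ Parcel B| = |Parcel A| − |Parcel A∩Parcel B| = 75 − 11.6429 = 63.36.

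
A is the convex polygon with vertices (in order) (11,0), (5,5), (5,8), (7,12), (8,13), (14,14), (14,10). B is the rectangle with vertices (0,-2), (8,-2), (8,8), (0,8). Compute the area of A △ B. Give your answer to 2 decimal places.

|A| = 83.5, |B| = 80, |A∩B| = 12.75.
|A △ B| = |A| + |B| − 2·|A∩B| = 83.5 + 80 − 25.5 = 138.00.

138.00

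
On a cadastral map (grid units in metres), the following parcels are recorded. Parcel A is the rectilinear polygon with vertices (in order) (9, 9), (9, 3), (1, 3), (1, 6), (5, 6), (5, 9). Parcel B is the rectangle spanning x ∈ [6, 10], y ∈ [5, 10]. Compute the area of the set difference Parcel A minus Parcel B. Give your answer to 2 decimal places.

|Parcel A| = 36, |Parcel A∩Parcel B| = 12.
|Parcel A ∖ Parcel B| = |Parcel A| − |Parcel A∩Parcel B| = 36 − 12 = 24.00.

24.00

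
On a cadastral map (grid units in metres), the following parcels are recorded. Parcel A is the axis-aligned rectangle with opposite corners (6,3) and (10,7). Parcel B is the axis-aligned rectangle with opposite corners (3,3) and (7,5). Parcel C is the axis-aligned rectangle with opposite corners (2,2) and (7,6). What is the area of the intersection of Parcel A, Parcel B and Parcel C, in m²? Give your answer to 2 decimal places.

2.00

The intersection is the polygon with vertices (7,5), (7,3), (6,3), (6,5).
By the shoelace formula its area is 2.00.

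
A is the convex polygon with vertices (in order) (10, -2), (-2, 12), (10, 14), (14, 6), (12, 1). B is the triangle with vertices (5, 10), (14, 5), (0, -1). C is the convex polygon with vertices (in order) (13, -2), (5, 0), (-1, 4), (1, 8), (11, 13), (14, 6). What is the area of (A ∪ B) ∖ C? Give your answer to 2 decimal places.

|A ∪ B| = 148.8417.
|(A ∪ B) ∩ C| = 109.6943.
|(A ∪ B) ∖ C| = 148.8417 − 109.6943 = 39.15.

39.15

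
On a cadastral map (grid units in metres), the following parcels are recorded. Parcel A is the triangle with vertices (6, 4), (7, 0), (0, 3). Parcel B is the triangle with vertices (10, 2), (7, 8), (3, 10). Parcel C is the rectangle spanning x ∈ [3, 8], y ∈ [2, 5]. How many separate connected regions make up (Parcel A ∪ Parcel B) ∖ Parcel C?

2

(Parcel A ∪ Parcel B) ∖ Parcel C splits into 2 disjoint pieces (area 6.75, area 8.7768).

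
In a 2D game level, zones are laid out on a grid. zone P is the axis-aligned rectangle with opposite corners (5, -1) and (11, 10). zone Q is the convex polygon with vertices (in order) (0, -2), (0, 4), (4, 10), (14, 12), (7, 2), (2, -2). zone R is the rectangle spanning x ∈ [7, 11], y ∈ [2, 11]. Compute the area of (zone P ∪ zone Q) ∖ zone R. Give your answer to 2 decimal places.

|zone P ∪ zone Q| = 120.8286.
|(zone P ∪ zone Q) ∩ zone R| = 35.6.
|(zone P ∪ zone Q) ∖ zone R| = 120.8286 − 35.6 = 85.23.

85.23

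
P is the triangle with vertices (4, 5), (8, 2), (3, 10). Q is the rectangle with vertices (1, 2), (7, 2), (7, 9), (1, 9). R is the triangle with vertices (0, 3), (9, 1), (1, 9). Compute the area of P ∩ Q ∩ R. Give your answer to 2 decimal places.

2.00

The intersection is the polygon with vertices (3.75,6.25), (7,3), (7,2.75), (4,5).
By the shoelace formula its area is 2.00.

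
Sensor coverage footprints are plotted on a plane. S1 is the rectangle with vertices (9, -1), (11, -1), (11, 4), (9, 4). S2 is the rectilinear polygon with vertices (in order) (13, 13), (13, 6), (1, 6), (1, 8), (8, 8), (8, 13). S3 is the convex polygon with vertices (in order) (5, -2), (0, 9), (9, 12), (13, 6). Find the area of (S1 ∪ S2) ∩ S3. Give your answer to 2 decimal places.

33.69

|S1 ∪ S2| = 59.
|(S1 ∪ S2) ∩ S3| = 33.69.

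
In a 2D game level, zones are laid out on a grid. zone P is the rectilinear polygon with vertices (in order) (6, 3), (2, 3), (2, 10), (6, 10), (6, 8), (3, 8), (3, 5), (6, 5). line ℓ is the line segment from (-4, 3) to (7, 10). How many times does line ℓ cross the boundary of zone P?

The segment meets the boundary at (6,9.364), (3.857,8), (3,7.455), (2,6.818).

4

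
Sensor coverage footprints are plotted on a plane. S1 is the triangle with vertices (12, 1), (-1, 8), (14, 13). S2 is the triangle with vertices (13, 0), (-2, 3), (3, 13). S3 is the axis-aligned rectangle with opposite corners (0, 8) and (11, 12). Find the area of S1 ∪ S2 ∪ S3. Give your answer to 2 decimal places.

By inclusion–exclusion:
Individual areas: |S1| = 85, |S2| = 82.5, |S3| = 44.
|S1∩S2| = 35.4799.
|S1∩S3| = 23.8333.
|S2∩S3| = 15.2308.
|S1∩S2∩S3| = 7.7164.
|S1 ∪ S2 ∪ S3| = 211.5 − 74.544 + 7.7164 = 144.67.

144.67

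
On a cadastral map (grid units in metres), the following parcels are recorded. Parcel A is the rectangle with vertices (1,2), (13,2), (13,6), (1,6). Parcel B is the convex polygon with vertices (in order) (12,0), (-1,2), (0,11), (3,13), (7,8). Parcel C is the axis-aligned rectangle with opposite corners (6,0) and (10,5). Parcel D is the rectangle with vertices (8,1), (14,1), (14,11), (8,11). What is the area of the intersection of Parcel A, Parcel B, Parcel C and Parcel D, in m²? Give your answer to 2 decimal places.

4.99

The intersection is the polygon with vertices (10,2), (8,2), (8,5), (8.875,5), (10,3.2).
By the shoelace formula its area is 4.99.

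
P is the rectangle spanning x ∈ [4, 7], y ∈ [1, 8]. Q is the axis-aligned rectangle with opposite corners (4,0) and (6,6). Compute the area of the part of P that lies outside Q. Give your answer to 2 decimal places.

11.00

|P∩Q|: x∈[4,6], y∈[1,6] → 2·5 = 10.
|P| = 21.
|P ∖ Q| = |P| − |P∩Q| = 21 − 10 = 11.00.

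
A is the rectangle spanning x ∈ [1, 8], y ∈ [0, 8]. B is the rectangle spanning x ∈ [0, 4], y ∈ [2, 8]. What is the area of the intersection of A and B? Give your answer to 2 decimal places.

|A∩B|: x∈[1,4], y∈[2,8] → 3·6 = 18.

18.00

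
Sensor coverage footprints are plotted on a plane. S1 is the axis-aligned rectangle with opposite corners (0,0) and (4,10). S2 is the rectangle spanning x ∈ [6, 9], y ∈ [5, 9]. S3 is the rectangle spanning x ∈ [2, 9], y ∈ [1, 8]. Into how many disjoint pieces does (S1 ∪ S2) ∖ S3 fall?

(S1 ∪ S2) ∖ S3 splits into 2 disjoint pieces (area 26, area 3).

2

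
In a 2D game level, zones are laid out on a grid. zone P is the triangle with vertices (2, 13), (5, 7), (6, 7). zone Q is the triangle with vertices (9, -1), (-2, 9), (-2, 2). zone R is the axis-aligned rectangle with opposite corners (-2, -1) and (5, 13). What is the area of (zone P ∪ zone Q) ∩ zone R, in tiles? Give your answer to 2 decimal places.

35.66

|zone P ∪ zone Q| = 41.5.
|(zone P ∪ zone Q) ∩ zone R| = 35.66.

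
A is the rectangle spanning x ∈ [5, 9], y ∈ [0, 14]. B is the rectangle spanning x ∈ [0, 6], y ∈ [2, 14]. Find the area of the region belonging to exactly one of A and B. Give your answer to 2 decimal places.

104.00

|A∩B|: x∈[5,6], y∈[2,14] → 1·12 = 12.
|A △ B| = |A| + |B| − 2·|A∩B| = 56 + 72 − 24 = 104.00.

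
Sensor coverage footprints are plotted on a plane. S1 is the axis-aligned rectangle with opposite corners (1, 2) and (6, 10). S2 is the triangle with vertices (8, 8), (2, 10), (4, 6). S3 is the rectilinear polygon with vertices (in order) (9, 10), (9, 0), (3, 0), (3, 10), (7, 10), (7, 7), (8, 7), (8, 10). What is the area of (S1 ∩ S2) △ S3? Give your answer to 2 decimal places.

50.33

|S1 ∩ S2| = 8.3333.
|(S1 ∩ S2) ∩ S3| = 7.5.
|(S1 ∩ S2) △ S3| = 8.3333 + 57 − 15 = 50.33.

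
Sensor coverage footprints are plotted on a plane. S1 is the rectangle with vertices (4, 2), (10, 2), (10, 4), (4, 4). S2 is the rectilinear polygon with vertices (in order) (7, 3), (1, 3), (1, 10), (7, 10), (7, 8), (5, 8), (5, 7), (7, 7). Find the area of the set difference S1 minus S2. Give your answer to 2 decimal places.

|S1| = 12, |S1∩S2| = 3.
|S1 ∖ S2| = |S1| − |S1∩S2| = 12 − 3 = 9.00.

9.00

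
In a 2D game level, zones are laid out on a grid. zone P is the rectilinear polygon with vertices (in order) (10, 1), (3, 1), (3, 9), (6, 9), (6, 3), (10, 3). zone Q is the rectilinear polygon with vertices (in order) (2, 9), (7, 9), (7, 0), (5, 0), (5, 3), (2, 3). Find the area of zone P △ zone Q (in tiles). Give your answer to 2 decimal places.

|zone P| = 32, |zone Q| = 36, |zone P∩zone Q| = 22.
|zone P △ zone Q| = |zone P| + |zone Q| − 2·|zone P∩zone Q| = 32 + 36 − 44 = 24.00.

24.00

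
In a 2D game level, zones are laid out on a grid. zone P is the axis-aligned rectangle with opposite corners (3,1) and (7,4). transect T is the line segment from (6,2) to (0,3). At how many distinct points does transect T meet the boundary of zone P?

The segment meets the boundary at (3,2.5).

1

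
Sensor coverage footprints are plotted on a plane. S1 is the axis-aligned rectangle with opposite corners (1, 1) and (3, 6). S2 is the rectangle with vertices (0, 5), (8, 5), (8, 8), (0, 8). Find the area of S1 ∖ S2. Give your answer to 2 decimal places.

|S1∩S2|: x∈[1,3], y∈[5,6] → 2·1 = 2.
|S1| = 10.
|S1 ∖ S2| = |S1| − |S1∩S2| = 10 − 2 = 8.00.

8.00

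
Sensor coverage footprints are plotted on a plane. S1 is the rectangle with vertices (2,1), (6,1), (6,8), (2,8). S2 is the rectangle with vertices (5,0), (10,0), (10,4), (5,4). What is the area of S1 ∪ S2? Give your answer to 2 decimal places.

By inclusion–exclusion:
Individual areas: |S1| = 28, |S2| = 20.
|S1∩S2|: x∈[5,6], y∈[1,4] → 1·3 = 3.
|S1 ∪ S2| = 48 − 3 = 45.00.

45.00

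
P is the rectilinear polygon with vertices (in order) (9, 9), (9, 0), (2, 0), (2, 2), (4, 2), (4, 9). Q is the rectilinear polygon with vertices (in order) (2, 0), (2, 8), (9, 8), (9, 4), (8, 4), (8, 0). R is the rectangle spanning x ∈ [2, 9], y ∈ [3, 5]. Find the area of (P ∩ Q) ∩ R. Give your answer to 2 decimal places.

The region (P ∩ Q) ∩ R is the polygon with vertices (8,4), (8,3), (4,3), (4,5), (9,5), (9,4).
By the shoelace formula its area is 9.00.

9.00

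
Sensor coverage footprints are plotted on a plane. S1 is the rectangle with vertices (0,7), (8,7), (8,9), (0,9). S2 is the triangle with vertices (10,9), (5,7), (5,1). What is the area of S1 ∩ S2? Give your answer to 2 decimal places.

1.80

The intersection is the polygon with vertices (8,7), (5,7), (8,8.2).
By the shoelace formula its area is 1.80.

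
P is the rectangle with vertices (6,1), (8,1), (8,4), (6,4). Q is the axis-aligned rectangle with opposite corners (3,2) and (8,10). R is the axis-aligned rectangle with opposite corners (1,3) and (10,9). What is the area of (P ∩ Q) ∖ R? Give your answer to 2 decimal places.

2.00

|P ∩ Q| = 4.
|(P ∩ Q) ∩ R| = 2.
|(P ∩ Q) ∖ R| = 4 − 2 = 2.00.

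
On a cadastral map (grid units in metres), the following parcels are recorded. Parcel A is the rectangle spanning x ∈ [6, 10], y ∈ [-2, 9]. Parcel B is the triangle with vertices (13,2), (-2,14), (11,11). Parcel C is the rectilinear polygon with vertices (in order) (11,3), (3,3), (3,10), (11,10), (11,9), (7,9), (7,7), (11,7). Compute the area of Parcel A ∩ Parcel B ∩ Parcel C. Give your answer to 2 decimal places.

6.00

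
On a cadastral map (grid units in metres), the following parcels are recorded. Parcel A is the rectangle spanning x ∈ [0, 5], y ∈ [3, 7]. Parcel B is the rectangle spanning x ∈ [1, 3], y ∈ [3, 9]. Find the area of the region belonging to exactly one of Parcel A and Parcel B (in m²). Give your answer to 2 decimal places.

|Parcel A∩Parcel B|: x∈[1,3], y∈[3,7] → 2·4 = 8.
|Parcel A △ Parcel B| = |Parcel A| + |Parcel B| − 2·|Parcel A∩Parcel B| = 20 + 12 − 16 = 16.00.

16.00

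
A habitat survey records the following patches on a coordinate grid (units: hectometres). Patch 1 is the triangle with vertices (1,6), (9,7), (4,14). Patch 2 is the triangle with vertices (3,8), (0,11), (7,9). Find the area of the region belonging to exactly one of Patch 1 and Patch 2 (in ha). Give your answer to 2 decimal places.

|Patch 1| = 30.5, |Patch 2| = 7.5, |Patch 1∩Patch 2| = 5.5609.
|Patch 1 △ Patch 2| = |Patch 1| + |Patch 2| − 2·|Patch 1∩Patch 2| = 30.5 + 7.5 − 11.1217 = 26.88.

26.88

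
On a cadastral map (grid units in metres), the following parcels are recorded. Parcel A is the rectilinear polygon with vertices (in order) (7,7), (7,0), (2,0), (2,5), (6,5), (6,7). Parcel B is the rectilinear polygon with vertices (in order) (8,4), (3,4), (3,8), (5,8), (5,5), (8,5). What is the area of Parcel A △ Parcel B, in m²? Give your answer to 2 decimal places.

30.00

|Parcel A| = 27, |Parcel B| = 11, |Parcel A∩Parcel B| = 4.
|Parcel A △ Parcel B| = |Parcel A| + |Parcel B| − 2·|Parcel A∩Parcel B| = 27 + 11 − 8 = 30.00.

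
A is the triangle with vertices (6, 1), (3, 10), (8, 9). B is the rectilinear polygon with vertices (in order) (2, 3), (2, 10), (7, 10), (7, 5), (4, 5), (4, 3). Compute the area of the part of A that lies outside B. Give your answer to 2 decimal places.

|A| = 21, |A∩B| = 14.2333.
|A ∖ B| = |A| − |A∩B| = 21 − 14.2333 = 6.77.

6.77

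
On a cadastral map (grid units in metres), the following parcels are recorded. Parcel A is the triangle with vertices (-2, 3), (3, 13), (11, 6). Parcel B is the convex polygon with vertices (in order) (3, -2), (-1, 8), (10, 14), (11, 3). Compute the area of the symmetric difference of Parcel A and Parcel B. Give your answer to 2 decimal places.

|Parcel A| = 57.5, |Parcel B| = 113.5, |Parcel A∩Parcel B| = 47.8812.
|Parcel A △ Parcel B| = |Parcel A| + |Parcel B| − 2·|Parcel A∩Parcel B| = 57.5 + 113.5 − 95.7624 = 75.24.

75.24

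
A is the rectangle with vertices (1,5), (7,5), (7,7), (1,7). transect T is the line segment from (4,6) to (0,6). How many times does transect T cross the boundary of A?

The segment meets the boundary at (1,6).

1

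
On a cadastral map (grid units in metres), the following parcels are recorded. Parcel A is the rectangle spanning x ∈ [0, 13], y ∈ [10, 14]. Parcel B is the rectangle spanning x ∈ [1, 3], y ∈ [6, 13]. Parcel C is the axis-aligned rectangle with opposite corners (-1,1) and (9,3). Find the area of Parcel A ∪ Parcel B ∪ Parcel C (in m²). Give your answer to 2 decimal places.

By inclusion–exclusion:
Individual areas: |Parcel A| = 52, |Parcel B| = 14, |Parcel C| = 20.
|Parcel A∩Parcel B|: x∈[1,3], y∈[10,13] → 2·3 = 6.
|Parcel A∩Parcel C| = 0 (no overlap).
|Parcel B∩Parcel C| = 0 (no overlap).
|Parcel A∩Parcel B∩Parcel C| = 0.
|Parcel A ∪ Parcel B ∪ Parcel C| = 86 − 6 + 0 = 80.00.

80.00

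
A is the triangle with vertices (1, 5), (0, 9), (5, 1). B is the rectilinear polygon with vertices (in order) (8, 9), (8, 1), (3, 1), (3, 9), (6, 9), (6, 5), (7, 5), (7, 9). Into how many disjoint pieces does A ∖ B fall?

A ∖ B is a single connected region.

1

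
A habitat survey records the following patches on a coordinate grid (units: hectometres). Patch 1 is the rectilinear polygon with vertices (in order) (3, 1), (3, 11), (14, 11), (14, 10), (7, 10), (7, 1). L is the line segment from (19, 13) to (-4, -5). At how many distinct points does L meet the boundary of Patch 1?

2

The segment meets the boundary at (3.667,1), (7,3.609).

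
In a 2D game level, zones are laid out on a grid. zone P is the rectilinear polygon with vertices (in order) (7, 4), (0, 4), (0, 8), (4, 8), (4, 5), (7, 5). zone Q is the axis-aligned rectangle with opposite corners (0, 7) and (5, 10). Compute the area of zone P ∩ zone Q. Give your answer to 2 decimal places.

The intersection is the polygon with vertices (0,8), (4,8), (4,7), (0,7).
By the shoelace formula its area is 4.00.

4.00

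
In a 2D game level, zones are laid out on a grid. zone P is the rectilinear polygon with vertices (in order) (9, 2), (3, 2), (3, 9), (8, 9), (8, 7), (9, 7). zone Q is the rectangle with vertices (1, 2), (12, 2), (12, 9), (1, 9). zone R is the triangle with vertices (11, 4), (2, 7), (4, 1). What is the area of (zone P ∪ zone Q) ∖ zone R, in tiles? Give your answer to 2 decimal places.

54.33

|zone P ∪ zone Q| = 77.
|(zone P ∪ zone Q) ∩ zone R| = 22.6667.
|(zone P ∪ zone Q) ∖ zone R| = 77 − 22.6667 = 54.33.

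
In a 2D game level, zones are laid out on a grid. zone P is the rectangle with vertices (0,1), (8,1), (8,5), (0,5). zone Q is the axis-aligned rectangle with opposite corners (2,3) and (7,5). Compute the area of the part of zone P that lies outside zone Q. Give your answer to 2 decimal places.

22.00

|zone P∩zone Q|: x∈[2,7], y∈[3,5] → 5·2 = 10.
|zone P| = 32.
|zone P ∖ zone Q| = |zone P| − |zone P∩zone Q| = 32 − 10 = 22.00.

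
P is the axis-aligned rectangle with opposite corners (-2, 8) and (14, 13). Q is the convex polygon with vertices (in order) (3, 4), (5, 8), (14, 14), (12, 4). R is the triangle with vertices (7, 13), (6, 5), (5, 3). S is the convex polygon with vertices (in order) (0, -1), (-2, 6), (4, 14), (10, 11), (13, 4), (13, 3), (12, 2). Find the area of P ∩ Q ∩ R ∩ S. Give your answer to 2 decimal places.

0.30

The intersection is the polygon with vertices (6.154,8.769), (6.5,9), (6.375,8), (6,8).
By the shoelace formula its area is 0.30.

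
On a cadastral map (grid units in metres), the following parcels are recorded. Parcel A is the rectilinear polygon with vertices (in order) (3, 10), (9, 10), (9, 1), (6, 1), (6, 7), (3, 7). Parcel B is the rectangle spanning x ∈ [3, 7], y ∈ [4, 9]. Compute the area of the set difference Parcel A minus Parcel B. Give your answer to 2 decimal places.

|Parcel A| = 36, |Parcel A∩Parcel B| = 11.
|Parcel A ∖ Parcel B| = |Parcel A| − |Parcel A∩Parcel B| = 36 − 11 = 25.00.

25.00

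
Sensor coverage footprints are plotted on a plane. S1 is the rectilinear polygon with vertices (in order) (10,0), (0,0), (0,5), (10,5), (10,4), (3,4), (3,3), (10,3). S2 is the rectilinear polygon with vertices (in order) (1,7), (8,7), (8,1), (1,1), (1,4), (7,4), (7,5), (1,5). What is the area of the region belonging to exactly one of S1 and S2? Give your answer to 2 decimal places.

|S1| = 43, |S2| = 36, |S1∩S2| = 17.
|S1 △ S2| = |S1| + |S2| − 2·|S1∩S2| = 43 + 36 − 34 = 45.00.

45.00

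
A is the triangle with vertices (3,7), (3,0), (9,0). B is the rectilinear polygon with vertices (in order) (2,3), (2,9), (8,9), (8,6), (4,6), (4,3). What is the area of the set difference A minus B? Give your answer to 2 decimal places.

|A| = 21, |A∩B| = 3.4167.
|A ∖ B| = |A| − |A∩B| = 21 − 3.4167 = 17.58.

17.58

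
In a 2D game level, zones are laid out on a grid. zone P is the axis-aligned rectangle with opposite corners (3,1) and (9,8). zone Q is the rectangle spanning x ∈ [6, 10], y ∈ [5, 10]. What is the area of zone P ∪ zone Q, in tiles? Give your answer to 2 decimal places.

By inclusion–exclusion:
Individual areas: |zone P| = 42, |zone Q| = 20.
|zone P∩zone Q|: x∈[6,9], y∈[5,8] → 3·3 = 9.
|zone P ∪ zone Q| = 62 − 9 = 53.00.

53.00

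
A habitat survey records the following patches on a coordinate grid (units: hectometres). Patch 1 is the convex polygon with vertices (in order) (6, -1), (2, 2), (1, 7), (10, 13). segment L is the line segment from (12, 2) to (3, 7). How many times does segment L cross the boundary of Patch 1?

1

The segment meets the boundary at (7.562,4.466).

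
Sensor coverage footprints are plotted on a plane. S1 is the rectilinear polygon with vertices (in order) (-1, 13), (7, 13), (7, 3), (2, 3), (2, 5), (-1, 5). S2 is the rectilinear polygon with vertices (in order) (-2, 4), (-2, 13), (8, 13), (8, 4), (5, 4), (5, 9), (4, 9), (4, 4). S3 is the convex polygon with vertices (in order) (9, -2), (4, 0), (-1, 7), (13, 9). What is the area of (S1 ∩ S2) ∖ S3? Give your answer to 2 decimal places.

|S1 ∩ S2| = 64.
|(S1 ∩ S2) ∩ S3| = 20.3571.
|(S1 ∩ S2) ∖ S3| = 64 − 20.3571 = 43.64.

43.64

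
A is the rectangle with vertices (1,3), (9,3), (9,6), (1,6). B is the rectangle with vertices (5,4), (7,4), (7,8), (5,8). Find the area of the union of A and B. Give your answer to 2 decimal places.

28.00

By inclusion–exclusion:
Individual areas: |A| = 24, |B| = 8.
|A∩B|: x∈[5,7], y∈[4,6] → 2·2 = 4.
|A ∪ B| = 32 − 4 = 28.00.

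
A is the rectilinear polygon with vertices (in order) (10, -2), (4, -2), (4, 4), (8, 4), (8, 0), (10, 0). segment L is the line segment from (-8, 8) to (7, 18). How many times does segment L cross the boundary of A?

The segment lies entirely outside A and never meets its boundary.

0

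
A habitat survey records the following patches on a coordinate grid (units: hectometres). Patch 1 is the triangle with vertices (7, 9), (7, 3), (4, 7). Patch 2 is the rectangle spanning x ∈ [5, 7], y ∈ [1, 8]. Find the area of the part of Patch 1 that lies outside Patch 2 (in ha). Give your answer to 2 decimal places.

|Patch 1| = 9, |Patch 1∩Patch 2| = 7.25.
|Patch 1 ∖ Patch 2| = |Patch 1| − |Patch 1∩Patch 2| = 9 − 7.25 = 1.75.

1.75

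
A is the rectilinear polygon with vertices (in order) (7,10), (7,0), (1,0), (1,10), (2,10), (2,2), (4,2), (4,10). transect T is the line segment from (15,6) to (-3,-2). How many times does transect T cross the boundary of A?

2

The segment meets the boundary at (1.5,0), (7,2.444).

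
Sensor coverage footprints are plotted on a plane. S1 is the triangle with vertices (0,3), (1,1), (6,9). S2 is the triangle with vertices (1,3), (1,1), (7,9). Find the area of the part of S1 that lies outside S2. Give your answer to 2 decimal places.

5.67

|S1| = 9, |S1∩S2| = 3.3333.
|S1 ∖ S2| = |S1| − |S1∩S2| = 9 − 3.3333 = 5.67.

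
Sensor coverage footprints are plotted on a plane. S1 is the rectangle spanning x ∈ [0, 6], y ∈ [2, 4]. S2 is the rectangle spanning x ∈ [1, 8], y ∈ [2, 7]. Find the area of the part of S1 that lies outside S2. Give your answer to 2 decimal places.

2.00

|S1∩S2|: x∈[1,6], y∈[2,4] → 5·2 = 10.
|S1| = 12.
|S1 ∖ S2| = |S1| − |S1∩S2| = 12 − 10 = 2.00.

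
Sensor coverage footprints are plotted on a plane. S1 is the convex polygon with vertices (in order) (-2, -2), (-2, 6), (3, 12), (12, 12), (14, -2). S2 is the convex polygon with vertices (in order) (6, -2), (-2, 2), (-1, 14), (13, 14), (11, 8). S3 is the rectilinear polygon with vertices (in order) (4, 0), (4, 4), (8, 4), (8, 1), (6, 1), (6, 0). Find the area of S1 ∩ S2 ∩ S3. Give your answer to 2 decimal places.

13.75

The intersection is the polygon with vertices (7.5,1), (6,1), (6,0), (4,0), (4,4), (8,4), (8,2).
By the shoelace formula its area is 13.75.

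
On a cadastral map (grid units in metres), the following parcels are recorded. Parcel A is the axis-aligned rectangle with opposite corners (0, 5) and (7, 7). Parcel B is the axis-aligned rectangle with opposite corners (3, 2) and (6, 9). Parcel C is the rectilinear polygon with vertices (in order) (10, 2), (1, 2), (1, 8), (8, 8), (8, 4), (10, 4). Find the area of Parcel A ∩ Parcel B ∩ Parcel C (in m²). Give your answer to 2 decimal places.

6.00

The intersection is the polygon with vertices (6,5), (3,5), (3,7), (6,7).
By the shoelace formula its area is 6.00.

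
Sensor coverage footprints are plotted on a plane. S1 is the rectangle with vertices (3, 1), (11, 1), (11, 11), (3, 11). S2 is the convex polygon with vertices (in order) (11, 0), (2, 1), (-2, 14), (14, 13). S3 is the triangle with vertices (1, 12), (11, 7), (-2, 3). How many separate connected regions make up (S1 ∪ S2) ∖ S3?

(S1 ∪ S2) ∖ S3 is a single connected region.

1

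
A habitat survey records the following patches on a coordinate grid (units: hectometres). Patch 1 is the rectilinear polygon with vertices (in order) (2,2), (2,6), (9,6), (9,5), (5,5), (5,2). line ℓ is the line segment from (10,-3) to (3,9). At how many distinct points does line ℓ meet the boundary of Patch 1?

The segment meets the boundary at (4.75,6), (5.333,5).

2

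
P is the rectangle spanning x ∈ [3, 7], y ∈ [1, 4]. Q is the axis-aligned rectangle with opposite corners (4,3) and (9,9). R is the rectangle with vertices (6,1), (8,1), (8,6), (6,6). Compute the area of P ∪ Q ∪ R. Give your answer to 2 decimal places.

41.00

By inclusion–exclusion:
Individual areas: |P| = 12, |Q| = 30, |R| = 10.
|P∩Q|: x∈[4,7], y∈[3,4] → 3·1 = 3.
|P∩R|: x∈[6,7], y∈[1,4] → 1·3 = 3.
|Q∩R|: x∈[6,8], y∈[3,6] → 2·3 = 6.
|P∩Q∩R| = 1.
|P ∪ Q ∪ R| = 52 − 12 + 1 = 41.00.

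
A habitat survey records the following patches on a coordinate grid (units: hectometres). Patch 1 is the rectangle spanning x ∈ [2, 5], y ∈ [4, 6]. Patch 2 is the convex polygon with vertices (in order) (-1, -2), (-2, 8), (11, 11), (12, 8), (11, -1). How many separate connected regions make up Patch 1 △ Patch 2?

1

Patch 1 △ Patch 2 is a single connected region.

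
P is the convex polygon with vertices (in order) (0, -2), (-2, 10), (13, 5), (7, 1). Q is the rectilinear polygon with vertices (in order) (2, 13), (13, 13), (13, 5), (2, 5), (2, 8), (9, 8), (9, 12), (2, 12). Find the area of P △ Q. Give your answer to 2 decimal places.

|P| = 90, |Q| = 60, |P∩Q| = 19.5.
|P △ Q| = |P| + |Q| − 2·|P∩Q| = 90 + 60 − 39 = 111.00.

111.00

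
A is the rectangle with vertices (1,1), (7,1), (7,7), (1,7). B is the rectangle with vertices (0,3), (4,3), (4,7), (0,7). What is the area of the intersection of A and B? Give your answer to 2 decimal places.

12.00

|A∩B|: x∈[1,4], y∈[3,7] → 3·4 = 12.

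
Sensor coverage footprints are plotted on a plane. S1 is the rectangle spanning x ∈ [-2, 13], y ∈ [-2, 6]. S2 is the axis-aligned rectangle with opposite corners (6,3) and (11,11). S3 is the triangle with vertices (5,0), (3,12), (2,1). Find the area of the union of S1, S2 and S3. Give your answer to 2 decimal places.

By inclusion–exclusion:
Individual areas: |S1| = 120, |S2| = 40, |S3| = 17.
|S1∩S2|: x∈[6,11], y∈[3,6] → 5·3 = 15.
|S1∩S3| = 12.3636.
|S2∩S3| = 0.
|S1∩S2∩S3| = 0.
|S1 ∪ S2 ∪ S3| = 177 − 27.3636 + 0 = 149.64.

149.64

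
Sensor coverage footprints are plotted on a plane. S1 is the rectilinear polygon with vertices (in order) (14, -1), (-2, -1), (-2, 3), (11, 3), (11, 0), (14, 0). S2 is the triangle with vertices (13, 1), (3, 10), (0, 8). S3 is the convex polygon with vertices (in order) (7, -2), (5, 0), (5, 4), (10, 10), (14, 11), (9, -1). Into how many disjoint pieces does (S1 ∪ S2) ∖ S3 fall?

3

(S1 ∪ S2) ∖ S3 splits into 3 disjoint pieces (area 28.5, area 15.6389, area 8.3938).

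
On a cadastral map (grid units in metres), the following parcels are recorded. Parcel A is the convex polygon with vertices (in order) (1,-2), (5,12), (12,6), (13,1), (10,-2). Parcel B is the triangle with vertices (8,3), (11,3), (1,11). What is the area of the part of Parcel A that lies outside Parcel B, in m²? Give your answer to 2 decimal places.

|Parcel A| = 106, |Parcel A∩Parcel B| = 10.5488.
|Parcel A ∖ Parcel B| = |Parcel A| − |Parcel A∩Parcel B| = 106 − 10.5488 = 95.45.

95.45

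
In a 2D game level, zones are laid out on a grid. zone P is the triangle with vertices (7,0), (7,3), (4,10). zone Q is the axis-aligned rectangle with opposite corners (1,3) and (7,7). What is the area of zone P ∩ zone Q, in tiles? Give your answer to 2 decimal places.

2.57

The intersection is the polygon with vertices (7,3), (6.1,3), (4.9,7), (5.286,7).
By the shoelace formula its area is 2.57.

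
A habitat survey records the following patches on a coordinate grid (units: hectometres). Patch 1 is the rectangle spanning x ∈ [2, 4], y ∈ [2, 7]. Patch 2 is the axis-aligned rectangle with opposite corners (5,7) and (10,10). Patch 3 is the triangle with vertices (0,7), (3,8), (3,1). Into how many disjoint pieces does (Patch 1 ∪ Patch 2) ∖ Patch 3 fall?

(Patch 1 ∪ Patch 2) ∖ Patch 3 splits into 3 disjoint pieces (area 5, area 0.25, area 15).

3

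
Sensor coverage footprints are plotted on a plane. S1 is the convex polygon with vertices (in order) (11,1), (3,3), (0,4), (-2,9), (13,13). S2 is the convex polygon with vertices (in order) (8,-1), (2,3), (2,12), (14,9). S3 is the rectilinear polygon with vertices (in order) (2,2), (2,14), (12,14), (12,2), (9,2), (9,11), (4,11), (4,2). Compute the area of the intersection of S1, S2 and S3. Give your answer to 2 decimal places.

34.03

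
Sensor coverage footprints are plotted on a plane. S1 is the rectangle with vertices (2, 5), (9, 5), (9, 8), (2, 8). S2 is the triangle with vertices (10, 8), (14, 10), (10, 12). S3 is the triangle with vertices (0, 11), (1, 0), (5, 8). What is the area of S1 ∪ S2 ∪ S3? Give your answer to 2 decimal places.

By inclusion–exclusion:
Individual areas: |S1| = 21, |S2| = 8, |S3| = 26.
|S1∩S2| = 0.
|S1∩S3| = 6.75.
|S2∩S3| = 0.
|S1∩S2∩S3| = 0.
|S1 ∪ S2 ∪ S3| = 55 − 6.75 + 0 = 48.25.

48.25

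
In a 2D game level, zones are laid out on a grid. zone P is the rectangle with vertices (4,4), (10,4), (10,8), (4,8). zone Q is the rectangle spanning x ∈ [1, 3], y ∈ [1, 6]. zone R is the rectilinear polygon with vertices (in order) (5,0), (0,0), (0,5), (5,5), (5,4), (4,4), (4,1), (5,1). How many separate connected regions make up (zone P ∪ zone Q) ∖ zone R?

2

(zone P ∪ zone Q) ∖ zone R splits into 2 disjoint pieces (area 23, area 2).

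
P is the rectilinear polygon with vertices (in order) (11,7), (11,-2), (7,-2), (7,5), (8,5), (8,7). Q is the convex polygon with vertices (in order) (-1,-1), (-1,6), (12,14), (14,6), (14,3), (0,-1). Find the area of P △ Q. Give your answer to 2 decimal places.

|P| = 34, |Q| = 137, |P∩Q| = 19.7143.
|P △ Q| = |P| + |Q| − 2·|P∩Q| = 34 + 137 − 39.4286 = 131.57.

131.57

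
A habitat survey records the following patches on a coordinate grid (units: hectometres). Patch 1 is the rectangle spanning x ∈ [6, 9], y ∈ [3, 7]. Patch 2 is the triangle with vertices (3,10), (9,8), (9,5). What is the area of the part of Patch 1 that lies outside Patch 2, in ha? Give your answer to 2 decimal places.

9.60

|Patch 1| = 12, |Patch 1∩Patch 2| = 2.4.
|Patch 1 ∖ Patch 2| = |Patch 1| − |Patch 1∩Patch 2| = 12 − 2.4 = 9.60.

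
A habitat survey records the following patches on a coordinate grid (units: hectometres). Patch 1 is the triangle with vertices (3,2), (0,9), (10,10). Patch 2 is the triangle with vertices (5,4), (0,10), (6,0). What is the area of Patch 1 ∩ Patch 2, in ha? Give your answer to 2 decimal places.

The intersection is the polygon with vertices (0.769,9.077), (4.878,4.146), (4.068,3.22), (0.566,9.057).
By the shoelace formula its area is 4.53.

4.53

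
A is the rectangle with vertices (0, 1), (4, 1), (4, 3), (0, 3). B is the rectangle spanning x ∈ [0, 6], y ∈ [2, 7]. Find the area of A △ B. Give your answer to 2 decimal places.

|A∩B|: x∈[0,4], y∈[2,3] → 4·1 = 4.
|A △ B| = |A| + |B| − 2·|A∩B| = 8 + 30 − 8 = 30.00.

30.00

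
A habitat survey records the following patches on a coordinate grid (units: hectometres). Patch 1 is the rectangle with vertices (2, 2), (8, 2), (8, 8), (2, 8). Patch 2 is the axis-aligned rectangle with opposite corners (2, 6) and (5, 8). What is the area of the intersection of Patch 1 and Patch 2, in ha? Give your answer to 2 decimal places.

|Patch 1∩Patch 2|: x∈[2,5], y∈[6,8] → 3·2 = 6.

6.00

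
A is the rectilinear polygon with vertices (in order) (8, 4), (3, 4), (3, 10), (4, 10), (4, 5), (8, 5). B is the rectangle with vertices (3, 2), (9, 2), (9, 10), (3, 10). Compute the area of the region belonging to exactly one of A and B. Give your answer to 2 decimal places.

38.00

|A| = 10, |B| = 48, |A∩B| = 10.
|A △ B| = |A| + |B| − 2·|A∩B| = 10 + 48 − 20 = 38.00.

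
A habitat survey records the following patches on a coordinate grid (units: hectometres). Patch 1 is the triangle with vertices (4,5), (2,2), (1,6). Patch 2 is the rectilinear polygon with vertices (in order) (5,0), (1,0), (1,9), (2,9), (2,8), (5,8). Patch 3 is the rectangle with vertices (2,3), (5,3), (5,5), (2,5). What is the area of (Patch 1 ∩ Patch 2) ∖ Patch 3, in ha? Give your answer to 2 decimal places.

2.83

|Patch 1 ∩ Patch 2| = 5.5.
|(Patch 1 ∩ Patch 2) ∩ Patch 3| = 2.6667.
|(Patch 1 ∩ Patch 2) ∖ Patch 3| = 5.5 − 2.6667 = 2.83.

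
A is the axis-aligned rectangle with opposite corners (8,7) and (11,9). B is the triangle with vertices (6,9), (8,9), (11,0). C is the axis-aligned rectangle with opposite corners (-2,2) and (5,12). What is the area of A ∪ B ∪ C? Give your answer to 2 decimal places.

84.33

By inclusion–exclusion:
Individual areas: |A| = 6, |B| = 9, |C| = 70.
|A∩B| = 0.6667.
|A∩C| = 0 (no overlap).
|B∩C| = 0.
|A∩B∩C| = 0.
|A ∪ B ∪ C| = 85 − 0.6667 + 0 = 84.33.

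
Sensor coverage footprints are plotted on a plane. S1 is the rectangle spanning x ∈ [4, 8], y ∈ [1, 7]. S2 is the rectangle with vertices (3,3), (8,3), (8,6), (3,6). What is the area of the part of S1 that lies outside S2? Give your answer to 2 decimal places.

|S1∩S2|: x∈[4,8], y∈[3,6] → 4·3 = 12.
|S1| = 24.
|S1 ∖ S2| = |S1| − |S1∩S2| = 24 − 12 = 12.00.

12.00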